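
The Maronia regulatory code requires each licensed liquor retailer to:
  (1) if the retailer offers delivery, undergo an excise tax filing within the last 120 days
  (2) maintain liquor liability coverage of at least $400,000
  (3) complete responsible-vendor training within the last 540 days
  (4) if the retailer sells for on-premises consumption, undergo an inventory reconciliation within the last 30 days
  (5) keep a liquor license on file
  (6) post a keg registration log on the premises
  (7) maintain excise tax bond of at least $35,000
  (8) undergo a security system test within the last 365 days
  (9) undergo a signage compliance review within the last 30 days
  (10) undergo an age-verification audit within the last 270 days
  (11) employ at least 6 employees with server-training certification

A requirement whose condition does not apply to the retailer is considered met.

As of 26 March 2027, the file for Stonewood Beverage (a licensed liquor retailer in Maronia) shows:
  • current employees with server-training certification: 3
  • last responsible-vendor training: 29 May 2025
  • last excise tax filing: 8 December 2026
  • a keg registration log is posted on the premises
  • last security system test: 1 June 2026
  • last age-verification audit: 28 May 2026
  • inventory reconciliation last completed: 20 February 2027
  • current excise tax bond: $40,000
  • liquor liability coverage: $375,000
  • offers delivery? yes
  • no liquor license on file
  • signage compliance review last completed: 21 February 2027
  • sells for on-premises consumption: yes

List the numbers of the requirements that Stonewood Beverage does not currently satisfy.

2, 3, 4, 5, 9, 10, 11

1. condition 'offers delivery' holds; excise tax filing 108 days ago vs limit 120 → met
2. liquor liability coverage $375,000 < $400,000 → not met
3. responsible-vendor training 666 days ago vs limit 540 → not met
4. condition 'sells for on-premises consumption' holds; inventory reconciliation 34 days ago vs limit 30 → not met
5. liquor license absent → not met
6. keg registration log present → met
7. excise tax bond $40,000 ≥ $35,000 → met
8. security system test 298 days ago vs limit 365 → met
9. signage compliance review 33 days ago vs limit 30 → not met
10. age-verification audit 302 days ago vs limit 270 → not met
11. employees with server-training certification 3 < 6 → not met
Not met: 2, 3, 4, 5, 9, 10, 11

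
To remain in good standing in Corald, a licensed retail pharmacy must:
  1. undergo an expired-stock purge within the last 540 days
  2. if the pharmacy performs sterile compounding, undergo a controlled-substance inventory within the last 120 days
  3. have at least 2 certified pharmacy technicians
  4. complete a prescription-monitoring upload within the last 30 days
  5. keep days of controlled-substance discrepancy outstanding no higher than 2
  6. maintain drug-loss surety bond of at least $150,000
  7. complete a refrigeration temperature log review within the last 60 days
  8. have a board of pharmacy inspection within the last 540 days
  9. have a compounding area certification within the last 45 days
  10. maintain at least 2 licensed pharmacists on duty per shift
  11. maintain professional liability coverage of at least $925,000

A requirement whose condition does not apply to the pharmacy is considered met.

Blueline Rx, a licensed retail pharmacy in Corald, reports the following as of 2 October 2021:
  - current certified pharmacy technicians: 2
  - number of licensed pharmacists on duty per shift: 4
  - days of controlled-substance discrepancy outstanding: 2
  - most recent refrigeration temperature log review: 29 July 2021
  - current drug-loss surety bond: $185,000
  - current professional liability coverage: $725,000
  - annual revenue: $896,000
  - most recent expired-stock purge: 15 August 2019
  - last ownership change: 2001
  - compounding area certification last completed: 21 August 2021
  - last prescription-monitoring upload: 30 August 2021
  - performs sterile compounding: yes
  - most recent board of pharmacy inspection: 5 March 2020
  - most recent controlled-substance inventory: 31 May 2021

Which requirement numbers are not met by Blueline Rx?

1. expired-stock purge 779 days ago vs limit 540 → not met
2. condition 'performs sterile compounding' holds; controlled-substance inventory 124 days ago vs limit 120 → not met
3. certified pharmacy technicians 2 ≥ 2 → met
4. prescription-monitoring upload 33 days ago vs limit 30 → not met
5. days of controlled-substance discrepancy outstanding 2 ≤ 2 → met
6. drug-loss surety bond $185,000 ≥ $150,000 → met
7. refrigeration temperature log review 65 days ago vs limit 60 → not met
8. board of pharmacy inspection 576 days ago vs limit 540 → not met
9. compounding area certification 42 days ago vs limit 45 → met
10. licensed pharmacists on duty per shift 4 ≥ 2 → met
11. professional liability coverage $725,000 < $925,000 → not met
Not met: 1, 2, 4, 7, 8, 11

1, 2, 4, 7, 8, 11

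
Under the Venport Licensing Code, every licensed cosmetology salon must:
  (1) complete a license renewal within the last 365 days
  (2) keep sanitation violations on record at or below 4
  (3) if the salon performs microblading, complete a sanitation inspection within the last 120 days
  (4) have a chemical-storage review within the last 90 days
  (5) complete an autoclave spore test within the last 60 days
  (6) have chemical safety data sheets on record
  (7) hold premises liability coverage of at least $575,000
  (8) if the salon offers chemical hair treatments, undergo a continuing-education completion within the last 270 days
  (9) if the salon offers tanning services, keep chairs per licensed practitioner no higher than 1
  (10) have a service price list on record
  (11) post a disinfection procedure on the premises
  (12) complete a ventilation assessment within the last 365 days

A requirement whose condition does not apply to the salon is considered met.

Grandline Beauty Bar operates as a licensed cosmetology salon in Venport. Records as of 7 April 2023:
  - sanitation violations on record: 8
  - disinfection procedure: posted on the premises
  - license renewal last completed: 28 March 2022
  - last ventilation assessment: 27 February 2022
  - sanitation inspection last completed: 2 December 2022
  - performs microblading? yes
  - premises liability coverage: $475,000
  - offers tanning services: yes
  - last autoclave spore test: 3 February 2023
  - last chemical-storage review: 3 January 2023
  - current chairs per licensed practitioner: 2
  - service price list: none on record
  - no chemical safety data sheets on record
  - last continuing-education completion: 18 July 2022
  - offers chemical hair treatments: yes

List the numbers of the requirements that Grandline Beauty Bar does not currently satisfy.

1, 2, 3, 4, 5, 6, 7, 9, 10, 12

1. license renewal 375 days ago vs limit 365 → not met
2. sanitation violations on record 8 > 4 → not met
3. condition 'performs microblading' holds; sanitation inspection 126 days ago vs limit 120 → not met
4. chemical-storage review 94 days ago vs limit 90 → not met
5. autoclave spore test 63 days ago vs limit 60 → not met
6. chemical safety data sheets absent → not met
7. premises liability coverage $475,000 < $575,000 → not met
8. condition 'offers chemical hair treatments' holds; continuing-education completion 263 days ago vs limit 270 → met
9. condition 'offers tanning services' holds; chairs per licensed practitioner 2 > 1 → not met
10. service price list absent → not met
11. disinfection procedure present → met
12. ventilation assessment 404 days ago vs limit 365 → not met
Not met: 1, 2, 3, 4, 5, 6, 7, 9, 10, 12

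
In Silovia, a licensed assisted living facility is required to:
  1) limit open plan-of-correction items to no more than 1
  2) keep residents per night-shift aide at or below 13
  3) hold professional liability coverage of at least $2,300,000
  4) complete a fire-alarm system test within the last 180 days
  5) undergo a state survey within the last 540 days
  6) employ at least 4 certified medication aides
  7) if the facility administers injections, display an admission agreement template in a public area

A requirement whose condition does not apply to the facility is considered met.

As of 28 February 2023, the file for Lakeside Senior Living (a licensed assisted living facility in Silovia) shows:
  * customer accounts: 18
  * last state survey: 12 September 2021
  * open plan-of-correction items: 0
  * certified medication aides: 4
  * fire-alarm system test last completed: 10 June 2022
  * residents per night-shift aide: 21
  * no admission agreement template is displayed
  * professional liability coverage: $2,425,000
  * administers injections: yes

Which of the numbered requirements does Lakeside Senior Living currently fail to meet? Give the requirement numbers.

2, 4, 7

1. open plan-of-correction items 0 ≤ 1 → met
2. residents per night-shift aide 21 > 13 → not met
3. professional liability coverage $2,425,000 ≥ $2,300,000 → met
4. fire-alarm system test 263 days ago vs limit 180 → not met
5. state survey 534 days ago vs limit 540 → met
6. certified medication aides 4 ≥ 4 → met
7. condition 'administers injections' holds; admission agreement template absent → not met
Not met: 2, 4, 7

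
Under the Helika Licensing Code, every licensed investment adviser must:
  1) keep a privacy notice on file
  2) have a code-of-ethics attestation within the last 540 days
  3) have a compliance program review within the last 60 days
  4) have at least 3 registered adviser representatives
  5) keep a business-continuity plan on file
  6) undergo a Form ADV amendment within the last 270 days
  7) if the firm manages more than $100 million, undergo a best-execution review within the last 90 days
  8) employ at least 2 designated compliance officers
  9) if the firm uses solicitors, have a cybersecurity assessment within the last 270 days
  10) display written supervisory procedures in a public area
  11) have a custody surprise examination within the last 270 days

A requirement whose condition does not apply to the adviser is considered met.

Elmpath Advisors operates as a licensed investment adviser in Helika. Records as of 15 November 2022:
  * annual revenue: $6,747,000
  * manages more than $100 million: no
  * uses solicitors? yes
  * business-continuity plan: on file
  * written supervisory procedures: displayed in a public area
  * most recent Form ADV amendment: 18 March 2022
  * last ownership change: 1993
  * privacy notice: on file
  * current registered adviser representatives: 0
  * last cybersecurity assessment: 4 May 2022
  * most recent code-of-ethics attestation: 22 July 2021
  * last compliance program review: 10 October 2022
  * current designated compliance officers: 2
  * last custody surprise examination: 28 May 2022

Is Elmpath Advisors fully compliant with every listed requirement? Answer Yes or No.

1. privacy notice present → met
2. code-of-ethics attestation 481 days ago vs limit 540 → met
3. compliance program review 36 days ago vs limit 60 → met
4. registered adviser representatives 0 < 3 → not met
5. business-continuity plan present → met
6. Form ADV amendment 242 days ago vs limit 270 → met
7. condition 'manages more than $100 million' does not hold → requirement n/a → met
8. designated compliance officers 2 ≥ 2 → met
9. condition 'uses solicitors' holds; cybersecurity assessment 195 days ago vs limit 270 → met
10. written supervisory procedures present → met
11. custody surprise examination 171 days ago vs limit 270 → met
Not met: 4

No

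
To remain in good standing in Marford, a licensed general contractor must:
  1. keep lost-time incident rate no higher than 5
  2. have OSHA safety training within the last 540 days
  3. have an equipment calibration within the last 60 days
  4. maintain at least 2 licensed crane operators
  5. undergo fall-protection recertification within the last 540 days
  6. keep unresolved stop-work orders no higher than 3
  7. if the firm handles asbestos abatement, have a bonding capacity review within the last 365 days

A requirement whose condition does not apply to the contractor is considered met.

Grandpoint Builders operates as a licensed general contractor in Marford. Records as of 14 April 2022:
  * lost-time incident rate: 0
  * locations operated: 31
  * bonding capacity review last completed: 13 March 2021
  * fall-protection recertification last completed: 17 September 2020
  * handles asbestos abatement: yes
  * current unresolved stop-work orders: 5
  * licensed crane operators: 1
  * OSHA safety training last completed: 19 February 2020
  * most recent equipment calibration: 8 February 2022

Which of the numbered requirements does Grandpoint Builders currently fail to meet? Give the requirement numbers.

2, 3, 4, 5, 6, 7

1. lost-time incident rate 0 ≤ 5 → met
2. OSHA safety training 785 days ago vs limit 540 → not met
3. equipment calibration 65 days ago vs limit 60 → not met
4. licensed crane operators 1 < 2 → not met
5. fall-protection recertification 574 days ago vs limit 540 → not met
6. unresolved stop-work orders 5 > 3 → not met
7. condition 'handles asbestos abatement' holds; bonding capacity review 397 days ago vs limit 365 → not met
Not met: 2, 3, 4, 5, 6, 7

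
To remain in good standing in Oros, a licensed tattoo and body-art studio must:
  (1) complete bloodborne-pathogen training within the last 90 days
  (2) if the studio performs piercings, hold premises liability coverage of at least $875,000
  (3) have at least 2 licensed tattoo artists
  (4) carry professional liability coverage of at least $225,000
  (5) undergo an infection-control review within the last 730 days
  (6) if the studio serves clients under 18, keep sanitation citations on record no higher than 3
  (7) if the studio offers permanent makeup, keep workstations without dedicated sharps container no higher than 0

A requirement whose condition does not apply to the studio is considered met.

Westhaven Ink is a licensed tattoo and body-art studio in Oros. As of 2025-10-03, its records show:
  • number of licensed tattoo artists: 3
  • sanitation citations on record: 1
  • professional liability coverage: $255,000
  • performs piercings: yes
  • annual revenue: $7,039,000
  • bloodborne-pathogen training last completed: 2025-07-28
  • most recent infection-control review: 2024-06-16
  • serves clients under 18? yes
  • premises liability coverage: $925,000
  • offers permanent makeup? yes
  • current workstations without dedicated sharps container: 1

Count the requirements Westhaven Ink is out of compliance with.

1. bloodborne-pathogen training 67 days ago vs limit 90 → met
2. condition 'performs piercings' holds; premises liability coverage $925,000 ≥ $875,000 → met
3. licensed tattoo artists 3 ≥ 2 → met
4. professional liability coverage $255,000 ≥ $225,000 → met
5. infection-control review 474 days ago vs limit 730 → met
6. condition 'serves clients under 18' holds; sanitation citations on record 1 ≤ 3 → met
7. condition 'offers permanent makeup' holds; workstations without dedicated sharps container 1 > 0 → not met
Not met: 1 of 7

1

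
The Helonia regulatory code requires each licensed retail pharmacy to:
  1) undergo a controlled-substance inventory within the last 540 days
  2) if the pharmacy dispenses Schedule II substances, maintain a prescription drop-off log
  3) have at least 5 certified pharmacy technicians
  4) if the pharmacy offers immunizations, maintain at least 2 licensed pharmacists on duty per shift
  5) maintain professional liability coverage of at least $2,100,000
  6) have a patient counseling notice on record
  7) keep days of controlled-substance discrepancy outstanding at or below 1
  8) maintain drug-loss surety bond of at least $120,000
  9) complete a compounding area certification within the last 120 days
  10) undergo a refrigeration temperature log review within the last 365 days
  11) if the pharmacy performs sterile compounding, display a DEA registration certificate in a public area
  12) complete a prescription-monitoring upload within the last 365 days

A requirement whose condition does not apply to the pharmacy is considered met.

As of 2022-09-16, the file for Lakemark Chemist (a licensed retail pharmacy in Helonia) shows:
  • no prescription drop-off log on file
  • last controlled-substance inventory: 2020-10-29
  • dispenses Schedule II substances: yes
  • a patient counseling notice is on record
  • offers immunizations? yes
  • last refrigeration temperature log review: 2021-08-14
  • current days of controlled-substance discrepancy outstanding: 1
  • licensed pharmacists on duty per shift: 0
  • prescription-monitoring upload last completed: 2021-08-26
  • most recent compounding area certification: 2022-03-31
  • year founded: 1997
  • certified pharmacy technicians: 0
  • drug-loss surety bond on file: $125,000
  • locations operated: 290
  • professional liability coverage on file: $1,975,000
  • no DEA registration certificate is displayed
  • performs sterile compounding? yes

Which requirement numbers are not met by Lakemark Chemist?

1, 2, 3, 4, 5, 9, 10, 11, 12

1. controlled-substance inventory 687 days ago vs limit 540 → not met
2. condition 'dispenses Schedule II substances' holds; prescription drop-off log absent → not met
3. certified pharmacy technicians 0 < 5 → not met
4. condition 'offers immunizations' holds; licensed pharmacists on duty per shift 0 < 2 → not met
5. professional liability coverage $1,975,000 < $2,100,000 → not met
6. patient counseling notice present → met
7. days of controlled-substance discrepancy outstanding 1 ≤ 1 → met
8. drug-loss surety bond $125,000 ≥ $120,000 → met
9. compounding area certification 169 days ago vs limit 120 → not met
10. refrigeration temperature log review 398 days ago vs limit 365 → not met
11. condition 'performs sterile compounding' holds; DEA registration certificate absent → not met
12. prescription-monitoring upload 386 days ago vs limit 365 → not met
Not met: 1, 2, 3, 4, 5, 9, 10, 11, 12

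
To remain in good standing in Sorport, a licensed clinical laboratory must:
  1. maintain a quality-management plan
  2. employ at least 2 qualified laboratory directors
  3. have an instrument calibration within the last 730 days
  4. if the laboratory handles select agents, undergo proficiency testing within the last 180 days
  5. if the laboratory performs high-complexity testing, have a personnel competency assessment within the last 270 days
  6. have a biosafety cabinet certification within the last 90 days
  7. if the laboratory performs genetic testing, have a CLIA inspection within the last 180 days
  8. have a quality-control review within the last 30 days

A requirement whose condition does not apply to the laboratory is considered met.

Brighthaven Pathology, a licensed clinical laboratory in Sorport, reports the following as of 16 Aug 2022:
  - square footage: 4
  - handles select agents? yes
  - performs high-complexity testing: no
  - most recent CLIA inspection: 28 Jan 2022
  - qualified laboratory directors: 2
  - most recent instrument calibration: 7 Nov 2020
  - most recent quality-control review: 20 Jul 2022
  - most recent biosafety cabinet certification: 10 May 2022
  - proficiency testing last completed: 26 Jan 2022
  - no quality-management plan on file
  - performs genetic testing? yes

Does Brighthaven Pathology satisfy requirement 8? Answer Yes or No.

Yes

8. quality-control review 27 days ago vs limit 30 → met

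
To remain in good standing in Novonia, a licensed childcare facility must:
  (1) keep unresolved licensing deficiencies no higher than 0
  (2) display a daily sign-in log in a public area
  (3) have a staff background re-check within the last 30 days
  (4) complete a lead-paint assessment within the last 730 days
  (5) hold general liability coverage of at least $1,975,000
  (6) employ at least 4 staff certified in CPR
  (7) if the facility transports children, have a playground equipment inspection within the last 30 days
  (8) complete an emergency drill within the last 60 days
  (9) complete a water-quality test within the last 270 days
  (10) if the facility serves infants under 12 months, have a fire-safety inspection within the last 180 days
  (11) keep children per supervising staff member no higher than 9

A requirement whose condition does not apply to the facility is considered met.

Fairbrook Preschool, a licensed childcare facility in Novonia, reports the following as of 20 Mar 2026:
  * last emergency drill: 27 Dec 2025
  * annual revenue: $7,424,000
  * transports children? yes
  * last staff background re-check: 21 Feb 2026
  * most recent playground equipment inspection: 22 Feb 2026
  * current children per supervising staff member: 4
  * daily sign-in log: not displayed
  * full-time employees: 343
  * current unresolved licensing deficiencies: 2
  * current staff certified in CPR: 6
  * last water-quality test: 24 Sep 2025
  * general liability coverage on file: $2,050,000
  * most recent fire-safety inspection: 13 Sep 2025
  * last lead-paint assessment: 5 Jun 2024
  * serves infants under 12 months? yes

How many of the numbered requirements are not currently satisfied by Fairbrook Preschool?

1. unresolved licensing deficiencies 2 > 0 → not met
2. daily sign-in log absent → not met
3. staff background re-check 27 days ago vs limit 30 → met
4. lead-paint assessment 653 days ago vs limit 730 → met
5. general liability coverage $2,050,000 ≥ $1,975,000 → met
6. staff certified in CPR 6 ≥ 4 → met
7. condition 'transports children' holds; playground equipment inspection 26 days ago vs limit 30 → met
8. emergency drill 83 days ago vs limit 60 → not met
9. water-quality test 177 days ago vs limit 270 → met
10. condition 'serves infants under 12 months' holds; fire-safety inspection 188 days ago vs limit 180 → not met
11. children per supervising staff member 4 ≤ 9 → met
Not met: 4 of 11

4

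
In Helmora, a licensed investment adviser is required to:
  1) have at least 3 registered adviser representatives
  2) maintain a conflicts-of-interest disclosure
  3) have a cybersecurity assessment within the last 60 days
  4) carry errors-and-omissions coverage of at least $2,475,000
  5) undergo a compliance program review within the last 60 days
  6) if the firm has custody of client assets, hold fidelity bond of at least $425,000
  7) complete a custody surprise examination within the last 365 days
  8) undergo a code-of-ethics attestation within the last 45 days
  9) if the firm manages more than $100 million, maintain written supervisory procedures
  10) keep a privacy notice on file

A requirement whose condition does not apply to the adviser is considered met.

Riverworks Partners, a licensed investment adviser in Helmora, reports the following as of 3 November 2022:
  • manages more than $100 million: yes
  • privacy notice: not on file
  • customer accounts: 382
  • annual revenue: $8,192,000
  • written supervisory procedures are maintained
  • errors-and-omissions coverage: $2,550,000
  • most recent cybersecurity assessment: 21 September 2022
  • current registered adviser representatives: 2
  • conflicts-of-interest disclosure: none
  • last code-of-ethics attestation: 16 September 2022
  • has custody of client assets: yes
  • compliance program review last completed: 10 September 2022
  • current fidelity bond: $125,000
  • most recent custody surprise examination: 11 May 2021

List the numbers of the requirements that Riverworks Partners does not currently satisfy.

1, 2, 6, 7, 8, 10

1. registered adviser representatives 2 < 3 → not met
2. conflicts-of-interest disclosure absent → not met
3. cybersecurity assessment 43 days ago vs limit 60 → met
4. errors-and-omissions coverage $2,550,000 ≥ $2,475,000 → met
5. compliance program review 54 days ago vs limit 60 → met
6. condition 'has custody of client assets' holds; fidelity bond $125,000 < $425,000 → not met
7. custody surprise examination 541 days ago vs limit 365 → not met
8. code-of-ethics attestation 48 days ago vs limit 45 → not met
9. condition 'manages more than $100 million' holds; written supervisory procedures present → met
10. privacy notice absent → not met
Not met: 1, 2, 6, 7, 8, 10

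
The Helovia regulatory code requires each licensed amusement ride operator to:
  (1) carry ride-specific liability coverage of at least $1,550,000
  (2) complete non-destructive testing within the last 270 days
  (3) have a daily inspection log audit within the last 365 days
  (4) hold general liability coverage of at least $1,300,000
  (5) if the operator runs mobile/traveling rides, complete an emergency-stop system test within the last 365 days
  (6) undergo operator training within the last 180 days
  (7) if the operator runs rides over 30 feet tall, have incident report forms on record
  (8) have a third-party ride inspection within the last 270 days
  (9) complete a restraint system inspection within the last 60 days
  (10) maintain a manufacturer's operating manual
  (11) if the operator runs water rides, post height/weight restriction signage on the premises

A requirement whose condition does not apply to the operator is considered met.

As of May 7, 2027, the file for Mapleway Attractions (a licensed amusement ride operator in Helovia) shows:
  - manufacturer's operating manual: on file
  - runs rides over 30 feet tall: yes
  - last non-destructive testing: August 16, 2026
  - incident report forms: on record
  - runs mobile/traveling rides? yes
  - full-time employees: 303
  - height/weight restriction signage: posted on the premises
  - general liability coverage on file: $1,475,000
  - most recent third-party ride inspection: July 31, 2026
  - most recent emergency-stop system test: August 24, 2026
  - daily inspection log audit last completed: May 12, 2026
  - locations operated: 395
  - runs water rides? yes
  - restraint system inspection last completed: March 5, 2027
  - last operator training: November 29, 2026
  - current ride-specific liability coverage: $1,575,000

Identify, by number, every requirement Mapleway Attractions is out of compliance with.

8, 9

1. ride-specific liability coverage $1,575,000 ≥ $1,550,000 → met
2. non-destructive testing 264 days ago vs limit 270 → met
3. daily inspection log audit 360 days ago vs limit 365 → met
4. general liability coverage $1,475,000 ≥ $1,300,000 → met
5. condition 'runs mobile/traveling rides' holds; emergency-stop system test 256 days ago vs limit 365 → met
6. operator training 159 days ago vs limit 180 → met
7. condition 'runs rides over 30 feet tall' holds; incident report forms present → met
8. third-party ride inspection 280 days ago vs limit 270 → not met
9. restraint system inspection 63 days ago vs limit 60 → not met
10. manufacturer's operating manual present → met
11. condition 'runs water rides' holds; height/weight restriction signage present → met
Not met: 8, 9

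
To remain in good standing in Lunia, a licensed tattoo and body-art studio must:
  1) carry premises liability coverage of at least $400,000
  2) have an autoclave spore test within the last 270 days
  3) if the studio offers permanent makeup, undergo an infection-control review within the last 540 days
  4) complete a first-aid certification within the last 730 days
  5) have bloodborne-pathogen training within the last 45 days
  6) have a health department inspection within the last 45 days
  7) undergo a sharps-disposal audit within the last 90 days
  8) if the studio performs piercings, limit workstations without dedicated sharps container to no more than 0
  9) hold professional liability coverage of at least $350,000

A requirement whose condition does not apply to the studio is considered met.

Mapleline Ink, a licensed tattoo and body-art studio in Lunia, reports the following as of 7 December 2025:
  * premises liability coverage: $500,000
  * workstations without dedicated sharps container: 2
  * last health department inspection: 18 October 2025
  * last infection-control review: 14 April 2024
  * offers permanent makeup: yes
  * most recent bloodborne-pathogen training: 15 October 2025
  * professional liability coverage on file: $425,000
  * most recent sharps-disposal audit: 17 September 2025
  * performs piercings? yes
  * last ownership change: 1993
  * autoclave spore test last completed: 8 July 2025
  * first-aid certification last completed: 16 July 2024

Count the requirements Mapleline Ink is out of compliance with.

1. premises liability coverage $500,000 ≥ $400,000 → met
2. autoclave spore test 152 days ago vs limit 270 → met
3. condition 'offers permanent makeup' holds; infection-control review 602 days ago vs limit 540 → not met
4. first-aid certification 509 days ago vs limit 730 → met
5. bloodborne-pathogen training 53 days ago vs limit 45 → not met
6. health department inspection 50 days ago vs limit 45 → not met
7. sharps-disposal audit 81 days ago vs limit 90 → met
8. condition 'performs piercings' holds; workstations without dedicated sharps container 2 > 0 → not met
9. professional liability coverage $425,000 ≥ $350,000 → met
Not met: 4 of 9

4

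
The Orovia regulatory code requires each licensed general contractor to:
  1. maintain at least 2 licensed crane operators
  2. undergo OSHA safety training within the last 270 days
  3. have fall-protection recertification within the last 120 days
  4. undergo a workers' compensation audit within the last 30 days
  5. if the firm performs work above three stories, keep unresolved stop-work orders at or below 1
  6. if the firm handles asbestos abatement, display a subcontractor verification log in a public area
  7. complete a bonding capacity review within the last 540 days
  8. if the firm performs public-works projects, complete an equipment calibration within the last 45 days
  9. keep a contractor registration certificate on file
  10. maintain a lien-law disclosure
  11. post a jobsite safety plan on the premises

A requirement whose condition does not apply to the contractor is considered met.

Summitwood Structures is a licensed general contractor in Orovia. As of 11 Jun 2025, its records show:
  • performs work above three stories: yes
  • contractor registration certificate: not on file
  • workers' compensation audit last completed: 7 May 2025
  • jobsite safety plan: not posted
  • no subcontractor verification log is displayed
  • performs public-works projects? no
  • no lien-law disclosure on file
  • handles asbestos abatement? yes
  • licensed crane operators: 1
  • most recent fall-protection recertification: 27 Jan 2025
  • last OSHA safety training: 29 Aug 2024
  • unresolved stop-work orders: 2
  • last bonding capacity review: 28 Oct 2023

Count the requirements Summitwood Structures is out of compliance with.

1. licensed crane operators 1 < 2 → not met
2. OSHA safety training 286 days ago vs limit 270 → not met
3. fall-protection recertification 135 days ago vs limit 120 → not met
4. workers' compensation audit 35 days ago vs limit 30 → not met
5. condition 'performs work above three stories' holds; unresolved stop-work orders 2 > 1 → not met
6. condition 'handles asbestos abatement' holds; subcontractor verification log absent → not met
7. bonding capacity review 592 days ago vs limit 540 → not met
8. condition 'performs public-works projects' does not hold → requirement n/a → met
9. contractor registration certificate absent → not met
10. lien-law disclosure absent → not met
11. jobsite safety plan absent → not met
Not met: 10 of 11

10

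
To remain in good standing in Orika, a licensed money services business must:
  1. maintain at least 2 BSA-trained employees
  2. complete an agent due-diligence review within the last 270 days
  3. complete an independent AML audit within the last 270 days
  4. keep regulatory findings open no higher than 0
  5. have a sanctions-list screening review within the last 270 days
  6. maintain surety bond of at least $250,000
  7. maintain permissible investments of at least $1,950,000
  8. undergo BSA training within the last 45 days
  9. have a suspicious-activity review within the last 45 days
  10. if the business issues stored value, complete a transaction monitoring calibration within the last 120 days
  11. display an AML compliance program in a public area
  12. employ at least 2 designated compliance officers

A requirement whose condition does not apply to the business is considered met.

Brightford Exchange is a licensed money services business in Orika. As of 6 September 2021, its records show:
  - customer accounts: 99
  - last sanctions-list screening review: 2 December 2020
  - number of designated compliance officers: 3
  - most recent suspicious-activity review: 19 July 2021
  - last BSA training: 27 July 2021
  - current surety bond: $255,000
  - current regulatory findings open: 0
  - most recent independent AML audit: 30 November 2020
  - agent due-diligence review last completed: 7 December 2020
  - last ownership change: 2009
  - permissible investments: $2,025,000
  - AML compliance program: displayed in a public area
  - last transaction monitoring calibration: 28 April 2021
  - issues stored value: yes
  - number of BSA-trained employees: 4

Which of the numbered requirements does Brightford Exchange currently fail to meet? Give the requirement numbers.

2, 3, 5, 9, 10

1. BSA-trained employees 4 ≥ 2 → met
2. agent due-diligence review 273 days ago vs limit 270 → not met
3. independent AML audit 280 days ago vs limit 270 → not met
4. regulatory findings open 0 ≤ 0 → met
5. sanctions-list screening review 278 days ago vs limit 270 → not met
6. surety bond $255,000 ≥ $250,000 → met
7. permissible investments $2,025,000 ≥ $1,950,000 → met
8. BSA training 41 days ago vs limit 45 → met
9. suspicious-activity review 49 days ago vs limit 45 → not met
10. condition 'issues stored value' holds; transaction monitoring calibration 131 days ago vs limit 120 → not met
11. AML compliance program present → met
12. designated compliance officers 3 ≥ 2 → met
Not met: 2, 3, 5, 9, 10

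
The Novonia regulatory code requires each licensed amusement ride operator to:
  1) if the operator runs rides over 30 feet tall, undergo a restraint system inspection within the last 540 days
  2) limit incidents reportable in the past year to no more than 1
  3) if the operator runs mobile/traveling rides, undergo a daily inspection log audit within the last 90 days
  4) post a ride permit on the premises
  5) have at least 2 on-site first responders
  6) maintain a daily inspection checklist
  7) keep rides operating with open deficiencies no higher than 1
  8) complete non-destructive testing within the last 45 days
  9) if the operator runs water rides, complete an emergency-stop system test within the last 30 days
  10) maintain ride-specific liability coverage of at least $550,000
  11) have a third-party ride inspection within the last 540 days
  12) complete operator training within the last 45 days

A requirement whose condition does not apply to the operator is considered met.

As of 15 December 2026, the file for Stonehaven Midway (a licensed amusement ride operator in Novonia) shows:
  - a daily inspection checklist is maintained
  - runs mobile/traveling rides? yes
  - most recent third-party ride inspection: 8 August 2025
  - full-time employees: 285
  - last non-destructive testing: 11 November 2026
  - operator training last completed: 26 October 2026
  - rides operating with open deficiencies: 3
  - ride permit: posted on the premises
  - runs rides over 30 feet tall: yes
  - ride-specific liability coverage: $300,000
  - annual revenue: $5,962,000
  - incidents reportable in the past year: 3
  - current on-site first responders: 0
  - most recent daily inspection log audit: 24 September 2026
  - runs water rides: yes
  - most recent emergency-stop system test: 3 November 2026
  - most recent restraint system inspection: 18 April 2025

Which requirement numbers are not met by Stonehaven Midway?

1. condition 'runs rides over 30 feet tall' holds; restraint system inspection 606 days ago vs limit 540 → not met
2. incidents reportable in the past year 3 > 1 → not met
3. condition 'runs mobile/traveling rides' holds; daily inspection log audit 82 days ago vs limit 90 → met
4. ride permit present → met
5. on-site first responders 0 < 2 → not met
6. daily inspection checklist present → met
7. rides operating with open deficiencies 3 > 1 → not met
8. non-destructive testing 34 days ago vs limit 45 → met
9. condition 'runs water rides' holds; emergency-stop system test 42 days ago vs limit 30 → not met
10. ride-specific liability coverage $300,000 < $550,000 → not met
11. third-party ride inspection 494 days ago vs limit 540 → met
12. operator training 50 days ago vs limit 45 → not met
Not met: 1, 2, 5, 7, 9, 10, 12

1, 2, 5, 7, 9, 10, 12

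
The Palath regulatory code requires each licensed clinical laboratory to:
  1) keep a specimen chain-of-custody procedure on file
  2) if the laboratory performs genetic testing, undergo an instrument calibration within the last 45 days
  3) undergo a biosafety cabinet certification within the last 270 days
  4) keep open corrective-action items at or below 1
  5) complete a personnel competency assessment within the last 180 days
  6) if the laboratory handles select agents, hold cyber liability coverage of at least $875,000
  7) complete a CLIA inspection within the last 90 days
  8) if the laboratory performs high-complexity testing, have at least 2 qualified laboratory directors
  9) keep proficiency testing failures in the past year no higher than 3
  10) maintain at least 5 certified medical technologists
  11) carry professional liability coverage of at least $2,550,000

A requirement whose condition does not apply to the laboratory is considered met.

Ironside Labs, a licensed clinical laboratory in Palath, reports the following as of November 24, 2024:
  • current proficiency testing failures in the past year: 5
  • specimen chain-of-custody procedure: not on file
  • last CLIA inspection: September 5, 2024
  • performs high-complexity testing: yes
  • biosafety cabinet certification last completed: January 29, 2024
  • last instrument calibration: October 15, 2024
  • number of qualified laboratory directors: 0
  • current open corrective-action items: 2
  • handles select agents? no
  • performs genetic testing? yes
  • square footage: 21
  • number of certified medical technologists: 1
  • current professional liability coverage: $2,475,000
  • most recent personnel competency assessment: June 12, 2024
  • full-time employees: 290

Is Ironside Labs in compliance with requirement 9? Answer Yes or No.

9. proficiency testing failures in the past year 5 > 3 → not met

No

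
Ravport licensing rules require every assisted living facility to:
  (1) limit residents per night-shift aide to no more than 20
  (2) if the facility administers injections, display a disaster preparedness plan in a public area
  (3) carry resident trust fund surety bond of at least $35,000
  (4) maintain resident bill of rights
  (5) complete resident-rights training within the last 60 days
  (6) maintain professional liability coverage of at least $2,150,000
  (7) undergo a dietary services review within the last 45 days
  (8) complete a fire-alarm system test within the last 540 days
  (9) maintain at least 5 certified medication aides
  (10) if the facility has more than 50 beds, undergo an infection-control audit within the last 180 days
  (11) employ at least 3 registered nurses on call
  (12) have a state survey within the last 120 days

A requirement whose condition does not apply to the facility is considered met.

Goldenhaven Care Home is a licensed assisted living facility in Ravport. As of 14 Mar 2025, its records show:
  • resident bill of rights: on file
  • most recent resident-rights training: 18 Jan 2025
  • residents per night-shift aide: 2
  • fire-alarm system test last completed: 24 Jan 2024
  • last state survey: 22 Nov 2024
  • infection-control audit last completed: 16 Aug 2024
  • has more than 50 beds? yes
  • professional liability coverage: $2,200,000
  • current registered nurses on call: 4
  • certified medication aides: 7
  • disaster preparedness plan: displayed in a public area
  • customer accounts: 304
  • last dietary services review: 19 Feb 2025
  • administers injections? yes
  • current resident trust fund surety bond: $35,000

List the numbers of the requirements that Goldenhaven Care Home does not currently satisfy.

10

1. residents per night-shift aide 2 ≤ 20 → met
2. condition 'administers injections' holds; disaster preparedness plan present → met
3. resident trust fund surety bond $35,000 ≥ $35,000 → met
4. resident bill of rights present → met
5. resident-rights training 55 days ago vs limit 60 → met
6. professional liability coverage $2,200,000 ≥ $2,150,000 → met
7. dietary services review 23 days ago vs limit 45 → met
8. fire-alarm system test 415 days ago vs limit 540 → met
9. certified medication aides 7 ≥ 5 → met
10. condition 'has more than 50 beds' holds; infection-control audit 210 days ago vs limit 180 → not met
11. registered nurses on call 4 ≥ 3 → met
12. state survey 112 days ago vs limit 120 → met
Not met: 10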